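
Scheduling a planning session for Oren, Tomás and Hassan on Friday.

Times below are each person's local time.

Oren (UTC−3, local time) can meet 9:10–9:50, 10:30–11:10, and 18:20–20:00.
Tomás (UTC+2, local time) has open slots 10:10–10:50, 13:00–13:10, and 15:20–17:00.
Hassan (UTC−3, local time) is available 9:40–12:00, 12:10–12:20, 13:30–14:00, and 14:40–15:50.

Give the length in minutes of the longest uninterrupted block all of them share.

Oren → UTC: 12:10–12:50, 13:30–14:10, 21:20–23:00.
Tomás → UTC: 08:10–08:50, 11:00–11:10, 13:20–15:00.
Hassan → UTC: 12:40–15:00, 15:10–15:20, 16:30–17:00, 17:40–18:50.
Oren ∩ Tomás: 13:30–14:10.
Oren ∩ Tomás ∩ Hassan: 13:30–14:10.
Single common window of 40 minutes.

40 minutes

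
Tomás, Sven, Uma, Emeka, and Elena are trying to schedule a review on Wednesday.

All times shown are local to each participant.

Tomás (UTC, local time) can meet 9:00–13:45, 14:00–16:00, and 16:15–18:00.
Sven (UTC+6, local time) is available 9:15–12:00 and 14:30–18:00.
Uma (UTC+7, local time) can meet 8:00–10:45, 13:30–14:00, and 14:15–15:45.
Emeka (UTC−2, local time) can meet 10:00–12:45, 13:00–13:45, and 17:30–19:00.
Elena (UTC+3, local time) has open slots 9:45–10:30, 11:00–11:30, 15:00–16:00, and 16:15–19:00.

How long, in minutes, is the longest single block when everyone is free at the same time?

0 minutes

Tomás → UTC: 09:00–13:45, 14:00–16:00, 16:15–18:00.
Sven → UTC: 03:15–06:00, 08:30–12:00.
Uma → UTC: 01:00–03:45, 06:30–07:00, 07:15–08:45.
Emeka → UTC: 12:00–14:45, 15:00–15:45, 19:30–21:00.
Elena → UTC: 06:45–07:30, 08:00–08:30, 12:00–13:00, 13:15–16:00.
Tomás ∩ Sven: 09:00–12:00.
Tomás ∩ Sven ∩ Uma: (none).
Tomás ∩ Sven ∩ Uma ∩ Emeka: (none).
Tomás ∩ Sven ∩ Uma ∩ Emeka ∩ Elena: (none).
No common window.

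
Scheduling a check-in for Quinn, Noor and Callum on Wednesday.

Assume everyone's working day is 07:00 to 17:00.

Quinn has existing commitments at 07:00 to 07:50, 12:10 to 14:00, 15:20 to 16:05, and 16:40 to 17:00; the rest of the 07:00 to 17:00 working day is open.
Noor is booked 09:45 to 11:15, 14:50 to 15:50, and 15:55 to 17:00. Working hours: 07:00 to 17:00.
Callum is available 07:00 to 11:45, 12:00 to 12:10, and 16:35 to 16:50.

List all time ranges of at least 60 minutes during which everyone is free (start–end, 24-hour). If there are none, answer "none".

Quinn free within 07:00–17:00: 07:50–12:10, 14:00–15:20, 16:05–16:40.
Noor free within 07:00–17:00: 07:00–09:45, 11:15–14:50, 15:50–15:55.
Quinn ∩ Noor: 07:50–09:45, 11:15–12:10, 14:00–14:50.
Quinn ∩ Noor ∩ Callum: 07:50–09:45, 11:15–11:45, 12:00–12:10.
Windows ≥ 60 min: 07:50–09:45.

07:50–09:45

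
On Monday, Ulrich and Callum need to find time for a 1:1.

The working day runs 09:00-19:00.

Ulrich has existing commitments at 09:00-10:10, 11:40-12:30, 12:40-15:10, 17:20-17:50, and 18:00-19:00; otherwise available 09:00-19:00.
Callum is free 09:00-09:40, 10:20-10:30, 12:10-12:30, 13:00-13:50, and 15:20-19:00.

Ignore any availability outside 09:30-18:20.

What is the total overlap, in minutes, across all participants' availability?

Ulrich free within 09:00–19:00: 10:10–11:40, 12:30–12:40, 15:10–17:20, 17:50–18:00.
Ulrich ∩ Callum: 10:20–10:30, 15:20–17:20, 17:50–18:00.
Restricted to 09:30–18:20: 10:20–10:30, 15:20–17:20, 17:50–18:00.
Total common minutes: 10 + 120 + 10 = 140.

140 minutes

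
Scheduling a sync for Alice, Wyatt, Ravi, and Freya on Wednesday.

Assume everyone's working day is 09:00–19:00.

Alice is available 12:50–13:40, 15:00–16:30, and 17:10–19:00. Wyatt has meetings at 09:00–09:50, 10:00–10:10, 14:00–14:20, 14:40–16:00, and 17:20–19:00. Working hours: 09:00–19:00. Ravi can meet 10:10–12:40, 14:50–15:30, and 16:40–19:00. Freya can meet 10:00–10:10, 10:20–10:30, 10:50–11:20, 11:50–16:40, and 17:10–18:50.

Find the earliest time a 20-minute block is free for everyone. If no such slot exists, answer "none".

Wyatt free within 09:00–19:00: 09:50–10:00, 10:10–14:00, 14:20–14:40, 16:00–17:20.
Alice ∩ Wyatt: 12:50–13:40, 16:00–16:30, 17:10–17:20.
Alice ∩ Wyatt ∩ Ravi: 17:10–17:20.
Alice ∩ Wyatt ∩ Ravi ∩ Freya: 17:10–17:20.
Windows ≥ 20 min: (none).

none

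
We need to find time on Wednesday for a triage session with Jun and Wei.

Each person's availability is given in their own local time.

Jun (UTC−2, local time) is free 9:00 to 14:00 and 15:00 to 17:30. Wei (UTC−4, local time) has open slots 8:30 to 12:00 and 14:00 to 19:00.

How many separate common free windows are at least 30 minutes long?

2

Jun → UTC: 11:00–16:00, 17:00–19:30.
Wei → UTC: 12:30–16:00, 18:00–23:00.
Jun ∩ Wei: 12:30–16:00, 18:00–19:30.
Windows ≥ 30 min: 12:30–16:00, 18:00–19:30.
That's 2 windows.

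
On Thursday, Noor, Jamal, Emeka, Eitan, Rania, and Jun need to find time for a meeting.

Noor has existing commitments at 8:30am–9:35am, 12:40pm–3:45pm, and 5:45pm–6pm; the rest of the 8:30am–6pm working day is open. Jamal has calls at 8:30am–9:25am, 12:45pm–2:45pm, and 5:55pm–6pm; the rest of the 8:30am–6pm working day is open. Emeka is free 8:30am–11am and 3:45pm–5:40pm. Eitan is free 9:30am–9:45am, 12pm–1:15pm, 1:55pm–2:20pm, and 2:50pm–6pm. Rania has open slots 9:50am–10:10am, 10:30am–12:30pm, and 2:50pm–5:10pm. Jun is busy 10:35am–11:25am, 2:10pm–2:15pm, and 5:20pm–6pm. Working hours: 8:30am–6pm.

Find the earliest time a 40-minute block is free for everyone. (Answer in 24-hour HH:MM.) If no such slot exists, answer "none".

Noor free within 08:30–18:00: 09:35–12:40, 15:45–17:45.
Jamal free within 08:30–18:00: 09:25–12:45, 14:45–17:55.
Jun free within 08:30–18:00: 08:30–10:35, 11:25–14:10, 14:15–17:20.
Noor ∩ Jamal: 09:35–12:40, 15:45–17:45.
Noor ∩ Jamal ∩ Emeka: 09:35–11:00, 15:45–17:40.
Noor ∩ Jamal ∩ Emeka ∩ Eitan: 09:35–09:45, 15:45–17:40.
Noor ∩ Jamal ∩ Emeka ∩ Eitan ∩ Rania: 15:45–17:10.
Noor ∩ Jamal ∩ Emeka ∩ Eitan ∩ Rania ∩ Jun: 15:45–17:10.
Windows ≥ 40 min: 15:45–17:10.
Earliest such window starts at 15:45.

15:45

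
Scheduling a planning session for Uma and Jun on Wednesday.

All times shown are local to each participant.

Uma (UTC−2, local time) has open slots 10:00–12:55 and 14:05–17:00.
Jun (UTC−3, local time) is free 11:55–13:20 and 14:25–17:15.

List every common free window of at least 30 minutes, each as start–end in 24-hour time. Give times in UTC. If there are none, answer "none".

Uma → UTC: 12:00–14:55, 16:05–19:00.
Jun → UTC: 14:55–16:20, 17:25–20:15.
Uma ∩ Jun: 16:05–16:20, 17:25–19:00.
Windows ≥ 30 min: 17:25–19:00.

17:25–19:00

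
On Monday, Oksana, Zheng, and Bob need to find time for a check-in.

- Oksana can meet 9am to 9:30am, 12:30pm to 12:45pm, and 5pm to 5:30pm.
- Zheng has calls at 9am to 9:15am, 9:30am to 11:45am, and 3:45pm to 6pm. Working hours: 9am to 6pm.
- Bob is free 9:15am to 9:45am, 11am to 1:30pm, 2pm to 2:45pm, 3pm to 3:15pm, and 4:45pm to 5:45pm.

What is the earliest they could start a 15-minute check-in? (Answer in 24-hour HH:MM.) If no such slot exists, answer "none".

09:15

Zheng free within 09:00–18:00: 09:15–09:30, 11:45–15:45.
Oksana ∩ Zheng: 09:15–09:30, 12:30–12:45.
Oksana ∩ Zheng ∩ Bob: 09:15–09:30, 12:30–12:45.
Windows ≥ 15 min: 09:15–09:30, 12:30–12:45.
Earliest such window starts at 09:15.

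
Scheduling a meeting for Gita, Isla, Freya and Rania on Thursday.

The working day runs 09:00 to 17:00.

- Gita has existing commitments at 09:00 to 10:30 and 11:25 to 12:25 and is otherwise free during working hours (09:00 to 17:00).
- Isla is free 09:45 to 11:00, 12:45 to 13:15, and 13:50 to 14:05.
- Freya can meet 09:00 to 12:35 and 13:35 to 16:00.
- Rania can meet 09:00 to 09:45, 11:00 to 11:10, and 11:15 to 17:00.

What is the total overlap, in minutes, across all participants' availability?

Gita free within 09:00–17:00: 10:30–11:25, 12:25–17:00.
Gita ∩ Isla: 10:30–11:00, 12:45–13:15, 13:50–14:05.
Gita ∩ Isla ∩ Freya: 10:30–11:00, 13:50–14:05.
Gita ∩ Isla ∩ Freya ∩ Rania: 13:50–14:05.
Total common minutes: 15.

15 minutes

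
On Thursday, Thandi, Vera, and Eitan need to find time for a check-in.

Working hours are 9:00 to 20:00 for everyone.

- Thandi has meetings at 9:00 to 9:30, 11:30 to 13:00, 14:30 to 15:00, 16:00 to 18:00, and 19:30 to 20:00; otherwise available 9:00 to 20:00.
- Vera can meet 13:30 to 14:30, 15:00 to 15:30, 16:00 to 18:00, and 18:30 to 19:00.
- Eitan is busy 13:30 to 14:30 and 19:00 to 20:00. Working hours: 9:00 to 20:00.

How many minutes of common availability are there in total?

60 minutes

Thandi free within 09:00–20:00: 09:30–11:30, 13:00–14:30, 15:00–16:00, 18:00–19:30.
Eitan free within 09:00–20:00: 09:00–13:30, 14:30–19:00.
Thandi ∩ Vera: 13:30–14:30, 15:00–15:30, 18:30–19:00.
Thandi ∩ Vera ∩ Eitan: 15:00–15:30, 18:30–19:00.
Total common minutes: 30 + 30 = 60.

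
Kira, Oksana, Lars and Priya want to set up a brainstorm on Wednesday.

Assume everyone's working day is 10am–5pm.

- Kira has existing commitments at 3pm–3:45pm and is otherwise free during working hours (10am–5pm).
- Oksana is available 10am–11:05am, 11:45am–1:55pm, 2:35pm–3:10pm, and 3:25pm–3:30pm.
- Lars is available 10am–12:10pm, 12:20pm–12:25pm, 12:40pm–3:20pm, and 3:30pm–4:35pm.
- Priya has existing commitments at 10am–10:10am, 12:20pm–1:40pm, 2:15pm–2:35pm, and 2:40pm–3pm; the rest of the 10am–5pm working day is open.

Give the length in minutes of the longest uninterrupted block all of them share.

55 minutes

Kira free within 10:00–17:00: 10:00–15:00, 15:45–17:00.
Priya free within 10:00–17:00: 10:10–12:20, 13:40–14:15, 14:35–14:40, 15:00–17:00.
Kira ∩ Oksana: 10:00–11:05, 11:45–13:55, 14:35–15:00.
Kira ∩ Oksana ∩ Lars: 10:00–11:05, 11:45–12:10, 12:20–12:25, 12:40–13:55, 14:35–15:00.
Kira ∩ Oksana ∩ Lars ∩ Priya: 10:10–11:05, 11:45–12:10, 13:40–13:55, 14:35–14:40.
Common window lengths: 55, 25, 15, 5 min; longest is 55.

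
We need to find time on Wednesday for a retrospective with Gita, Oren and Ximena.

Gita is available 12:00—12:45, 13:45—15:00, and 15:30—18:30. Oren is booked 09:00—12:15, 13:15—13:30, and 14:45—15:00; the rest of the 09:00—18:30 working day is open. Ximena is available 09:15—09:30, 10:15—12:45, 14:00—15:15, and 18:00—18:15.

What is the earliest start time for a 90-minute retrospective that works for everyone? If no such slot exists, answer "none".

Oren free within 09:00–18:30: 12:15–13:15, 13:30–14:45, 15:00–18:30.
Gita ∩ Oren: 12:15–12:45, 13:45–14:45, 15:30–18:30.
Gita ∩ Oren ∩ Ximena: 12:15–12:45, 14:00–14:45, 18:00–18:15.
Windows ≥ 90 min: (none).

none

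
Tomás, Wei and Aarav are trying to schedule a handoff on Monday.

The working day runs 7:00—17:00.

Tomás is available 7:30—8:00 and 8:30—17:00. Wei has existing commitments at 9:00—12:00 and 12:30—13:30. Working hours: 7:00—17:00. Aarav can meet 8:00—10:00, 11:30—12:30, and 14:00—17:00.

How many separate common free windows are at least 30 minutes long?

Wei free within 07:00–17:00: 07:00–09:00, 12:00–12:30, 13:30–17:00.
Tomás ∩ Wei: 07:30–08:00, 08:30–09:00, 12:00–12:30, 13:30–17:00.
Tomás ∩ Wei ∩ Aarav: 08:30–09:00, 12:00–12:30, 14:00–17:00.
Windows ≥ 30 min: 08:30–09:00, 12:00–12:30, 14:00–17:00.
That's 3 windows.

3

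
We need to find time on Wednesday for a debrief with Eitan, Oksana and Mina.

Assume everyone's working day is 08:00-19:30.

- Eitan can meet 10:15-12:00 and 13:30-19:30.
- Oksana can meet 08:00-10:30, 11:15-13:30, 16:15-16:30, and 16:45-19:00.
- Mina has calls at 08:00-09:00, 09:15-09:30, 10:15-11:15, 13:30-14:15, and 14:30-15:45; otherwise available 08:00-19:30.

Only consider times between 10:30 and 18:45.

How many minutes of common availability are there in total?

180 minutes

Mina free within 08:00–19:30: 09:00–09:15, 09:30–10:15, 11:15–13:30, 14:15–14:30, 15:45–19:30.
Eitan ∩ Oksana: 10:15–10:30, 11:15–12:00, 16:15–16:30, 16:45–19:00.
Eitan ∩ Oksana ∩ Mina: 11:15–12:00, 16:15–16:30, 16:45–19:00.
Restricted to 10:30–18:45: 11:15–12:00, 16:15–16:30, 16:45–18:45.
Total common minutes: 45 + 15 + 120 = 180.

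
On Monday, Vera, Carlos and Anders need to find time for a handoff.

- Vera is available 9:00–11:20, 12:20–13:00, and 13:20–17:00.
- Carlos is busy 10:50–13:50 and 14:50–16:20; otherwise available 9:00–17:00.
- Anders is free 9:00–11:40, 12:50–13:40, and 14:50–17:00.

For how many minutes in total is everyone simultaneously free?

150 minutes

Carlos free within 09:00–17:00: 09:00–10:50, 13:50–14:50, 16:20–17:00.
Vera ∩ Carlos: 09:00–10:50, 13:50–14:50, 16:20–17:00.
Vera ∩ Carlos ∩ Anders: 09:00–10:50, 16:20–17:00.
Total common minutes: 110 + 40 = 150.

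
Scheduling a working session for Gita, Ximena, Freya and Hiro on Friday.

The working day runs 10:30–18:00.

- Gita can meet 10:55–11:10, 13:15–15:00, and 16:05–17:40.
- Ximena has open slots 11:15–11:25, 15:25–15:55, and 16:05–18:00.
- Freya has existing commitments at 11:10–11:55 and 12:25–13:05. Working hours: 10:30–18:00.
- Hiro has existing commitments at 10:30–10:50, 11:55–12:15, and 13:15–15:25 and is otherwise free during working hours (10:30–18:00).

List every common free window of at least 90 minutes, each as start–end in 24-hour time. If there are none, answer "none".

16:05–17:40

Freya free within 10:30–18:00: 10:30–11:10, 11:55–12:25, 13:05–18:00.
Hiro free within 10:30–18:00: 10:50–11:55, 12:15–13:15, 15:25–18:00.
Gita ∩ Ximena: 16:05–17:40.
Gita ∩ Ximena ∩ Freya: 16:05–17:40.
Gita ∩ Ximena ∩ Freya ∩ Hiro: 16:05–17:40.
Windows ≥ 90 min: 16:05–17:40.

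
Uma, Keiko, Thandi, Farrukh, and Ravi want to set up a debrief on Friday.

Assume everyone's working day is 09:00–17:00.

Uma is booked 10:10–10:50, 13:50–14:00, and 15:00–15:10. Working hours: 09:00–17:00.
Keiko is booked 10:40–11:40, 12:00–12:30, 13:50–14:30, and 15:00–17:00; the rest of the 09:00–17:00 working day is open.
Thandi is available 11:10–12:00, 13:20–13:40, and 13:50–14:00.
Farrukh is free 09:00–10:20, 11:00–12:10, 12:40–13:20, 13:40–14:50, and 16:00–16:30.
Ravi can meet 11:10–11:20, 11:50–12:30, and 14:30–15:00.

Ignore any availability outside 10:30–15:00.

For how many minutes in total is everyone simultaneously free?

Uma free within 09:00–17:00: 09:00–10:10, 10:50–13:50, 14:00–15:00, 15:10–17:00.
Keiko free within 09:00–17:00: 09:00–10:40, 11:40–12:00, 12:30–13:50, 14:30–15:00.
Uma ∩ Keiko: 09:00–10:10, 11:40–12:00, 12:30–13:50, 14:30–15:00.
Uma ∩ Keiko ∩ Thandi: 11:40–12:00, 13:20–13:40.
Uma ∩ Keiko ∩ Thandi ∩ Farrukh: 11:40–12:00.
Uma ∩ Keiko ∩ Thandi ∩ Farrukh ∩ Ravi: 11:50–12:00.
Restricted to 10:30–15:00: 11:50–12:00.
Total common minutes: 10.

10 minutes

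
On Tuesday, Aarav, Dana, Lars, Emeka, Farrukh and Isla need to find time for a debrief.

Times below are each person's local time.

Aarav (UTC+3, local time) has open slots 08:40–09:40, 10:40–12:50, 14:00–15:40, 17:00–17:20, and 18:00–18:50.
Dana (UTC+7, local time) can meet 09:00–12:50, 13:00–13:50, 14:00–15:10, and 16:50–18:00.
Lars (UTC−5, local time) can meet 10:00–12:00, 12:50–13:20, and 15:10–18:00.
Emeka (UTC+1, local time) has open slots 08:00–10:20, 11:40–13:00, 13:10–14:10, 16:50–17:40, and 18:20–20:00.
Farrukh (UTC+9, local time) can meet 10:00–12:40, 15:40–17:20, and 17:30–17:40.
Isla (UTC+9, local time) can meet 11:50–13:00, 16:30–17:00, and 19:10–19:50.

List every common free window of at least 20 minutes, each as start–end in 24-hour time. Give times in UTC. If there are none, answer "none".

Aarav → UTC: 05:40–06:40, 07:40–09:50, 11:00–12:40, 14:00–14:20, 15:00–15:50.
Dana → UTC: 02:00–05:50, 06:00–06:50, 07:00–08:10, 09:50–11:00.
Lars → UTC: 15:00–17:00, 17:50–18:20, 20:10–23:00.
Emeka → UTC: 07:00–09:20, 10:40–12:00, 12:10–13:10, 15:50–16:40, 17:20–19:00.
Farrukh → UTC: 01:00–03:40, 06:40–08:20, 08:30–08:40.
Isla → UTC: 02:50–04:00, 07:30–08:00, 10:10–10:50.
Aarav ∩ Dana: 05:40–05:50, 06:00–06:40, 07:40–08:10.
Aarav ∩ Dana ∩ Lars: (none).
Aarav ∩ Dana ∩ Lars ∩ Emeka: (none).
Aarav ∩ Dana ∩ Lars ∩ Emeka ∩ Farrukh: (none).
Aarav ∩ Dana ∩ Lars ∩ Emeka ∩ Farrukh ∩ Isla: (none).
Windows ≥ 20 min: (none).

none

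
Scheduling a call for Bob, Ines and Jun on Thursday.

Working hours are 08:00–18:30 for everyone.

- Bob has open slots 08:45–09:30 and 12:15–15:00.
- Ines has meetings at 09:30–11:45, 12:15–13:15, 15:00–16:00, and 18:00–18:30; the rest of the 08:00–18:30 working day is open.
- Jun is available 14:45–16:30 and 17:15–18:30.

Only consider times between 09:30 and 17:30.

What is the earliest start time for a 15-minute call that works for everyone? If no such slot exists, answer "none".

Ines free within 08:00–18:30: 08:00–09:30, 11:45–12:15, 13:15–15:00, 16:00–18:00.
Bob ∩ Ines: 08:45–09:30, 13:15–15:00.
Bob ∩ Ines ∩ Jun: 14:45–15:00.
Restricted to 09:30–17:30: 14:45–15:00.
Windows ≥ 15 min: 14:45–15:00.
Earliest such window starts at 14:45.

14:45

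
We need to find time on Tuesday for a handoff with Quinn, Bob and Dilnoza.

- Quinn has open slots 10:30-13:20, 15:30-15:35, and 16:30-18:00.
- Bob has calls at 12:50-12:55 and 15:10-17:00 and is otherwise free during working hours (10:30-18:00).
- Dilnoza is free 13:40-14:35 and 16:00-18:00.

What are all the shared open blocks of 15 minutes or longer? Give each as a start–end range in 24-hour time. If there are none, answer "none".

17:00–18:00

Bob free within 10:30–18:00: 10:30–12:50, 12:55–15:10, 17:00–18:00.
Quinn ∩ Bob: 10:30–12:50, 12:55–13:20, 17:00–18:00.
Quinn ∩ Bob ∩ Dilnoza: 17:00–18:00.
Windows ≥ 15 min: 17:00–18:00.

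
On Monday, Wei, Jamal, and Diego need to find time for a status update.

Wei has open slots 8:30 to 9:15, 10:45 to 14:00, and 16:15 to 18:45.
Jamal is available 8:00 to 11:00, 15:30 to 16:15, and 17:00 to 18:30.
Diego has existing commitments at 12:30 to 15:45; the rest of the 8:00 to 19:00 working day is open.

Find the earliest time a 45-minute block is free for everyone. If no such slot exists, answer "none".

Diego free within 08:00–19:00: 08:00–12:30, 15:45–19:00.
Wei ∩ Jamal: 08:30–09:15, 10:45–11:00, 17:00–18:30.
Wei ∩ Jamal ∩ Diego: 08:30–09:15, 10:45–11:00, 17:00–18:30.
Windows ≥ 45 min: 08:30–09:15, 17:00–18:30.
Earliest such window starts at 08:30.

08:30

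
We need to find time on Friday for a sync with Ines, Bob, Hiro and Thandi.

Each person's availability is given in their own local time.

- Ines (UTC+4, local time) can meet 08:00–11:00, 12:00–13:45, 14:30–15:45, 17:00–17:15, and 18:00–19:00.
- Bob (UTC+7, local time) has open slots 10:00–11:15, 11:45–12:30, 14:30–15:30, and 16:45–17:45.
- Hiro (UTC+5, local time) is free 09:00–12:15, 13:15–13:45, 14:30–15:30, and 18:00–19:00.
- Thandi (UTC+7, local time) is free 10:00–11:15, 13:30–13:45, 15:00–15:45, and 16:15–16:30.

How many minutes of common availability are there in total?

30 minutes

Ines → UTC: 04:00–07:00, 08:00–09:45, 10:30–11:45, 13:00–13:15, 14:00–15:00.
Bob → UTC: 03:00–04:15, 04:45–05:30, 07:30–08:30, 09:45–10:45.
Hiro → UTC: 04:00–07:15, 08:15–08:45, 09:30–10:30, 13:00–14:00.
Thandi → UTC: 03:00–04:15, 06:30–06:45, 08:00–08:45, 09:15–09:30.
Ines ∩ Bob: 04:00–04:15, 04:45–05:30, 08:00–08:30, 10:30–10:45.
Ines ∩ Bob ∩ Hiro: 04:00–04:15, 04:45–05:30, 08:15–08:30.
Ines ∩ Bob ∩ Hiro ∩ Thandi: 04:00–04:15, 08:15–08:30.
Total common minutes: 15 + 15 = 30.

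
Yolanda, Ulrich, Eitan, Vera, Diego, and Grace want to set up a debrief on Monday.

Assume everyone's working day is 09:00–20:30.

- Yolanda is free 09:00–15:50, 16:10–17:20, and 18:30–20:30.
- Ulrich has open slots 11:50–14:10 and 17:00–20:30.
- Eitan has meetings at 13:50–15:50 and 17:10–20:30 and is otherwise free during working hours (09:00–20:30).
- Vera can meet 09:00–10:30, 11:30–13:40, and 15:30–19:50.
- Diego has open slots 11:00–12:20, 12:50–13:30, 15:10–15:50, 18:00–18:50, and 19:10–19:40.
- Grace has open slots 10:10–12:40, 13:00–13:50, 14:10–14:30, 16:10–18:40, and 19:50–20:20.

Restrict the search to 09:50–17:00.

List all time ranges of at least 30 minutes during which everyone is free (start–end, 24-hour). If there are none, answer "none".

11:50–12:20, 13:00–13:30

Eitan free within 09:00–20:30: 09:00–13:50, 15:50–17:10.
Yolanda ∩ Ulrich: 11:50–14:10, 17:00–17:20, 18:30–20:30.
Yolanda ∩ Ulrich ∩ Eitan: 11:50–13:50, 17:00–17:10.
Yolanda ∩ Ulrich ∩ Eitan ∩ Vera: 11:50–13:40, 17:00–17:10.
Yolanda ∩ Ulrich ∩ Eitan ∩ Vera ∩ Diego: 11:50–12:20, 12:50–13:30.
Yolanda ∩ Ulrich ∩ Eitan ∩ Vera ∩ Diego ∩ Grace: 11:50–12:20, 13:00–13:30.
Restricted to 09:50–17:00: 11:50–12:20, 13:00–13:30.
Windows ≥ 30 min: 11:50–12:20, 13:00–13:30.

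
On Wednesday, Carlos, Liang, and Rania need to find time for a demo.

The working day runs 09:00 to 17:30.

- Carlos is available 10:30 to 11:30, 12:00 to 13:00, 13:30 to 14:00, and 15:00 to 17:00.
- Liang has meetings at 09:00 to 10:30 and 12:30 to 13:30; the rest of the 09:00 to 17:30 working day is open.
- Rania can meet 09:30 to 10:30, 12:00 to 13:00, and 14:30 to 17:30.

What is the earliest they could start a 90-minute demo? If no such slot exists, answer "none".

15:00

Liang free within 09:00–17:30: 10:30–12:30, 13:30–17:30.
Carlos ∩ Liang: 10:30–11:30, 12:00–12:30, 13:30–14:00, 15:00–17:00.
Carlos ∩ Liang ∩ Rania: 12:00–12:30, 15:00–17:00.
Windows ≥ 90 min: 15:00–17:00.
Earliest such window starts at 15:00.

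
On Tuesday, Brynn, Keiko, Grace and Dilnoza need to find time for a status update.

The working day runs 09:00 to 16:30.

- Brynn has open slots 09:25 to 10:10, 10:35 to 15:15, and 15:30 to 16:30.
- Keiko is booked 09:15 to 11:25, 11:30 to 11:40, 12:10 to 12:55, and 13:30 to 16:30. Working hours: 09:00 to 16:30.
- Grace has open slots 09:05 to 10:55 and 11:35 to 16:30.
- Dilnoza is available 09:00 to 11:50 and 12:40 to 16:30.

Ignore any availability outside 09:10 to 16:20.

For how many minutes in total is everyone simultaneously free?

Keiko free within 09:00–16:30: 09:00–09:15, 11:25–11:30, 11:40–12:10, 12:55–13:30.
Brynn ∩ Keiko: 11:25–11:30, 11:40–12:10, 12:55–13:30.
Brynn ∩ Keiko ∩ Grace: 11:40–12:10, 12:55–13:30.
Brynn ∩ Keiko ∩ Grace ∩ Dilnoza: 11:40–11:50, 12:55–13:30.
Restricted to 09:10–16:20: 11:40–11:50, 12:55–13:30.
Total common minutes: 10 + 35 = 45.

45 minutes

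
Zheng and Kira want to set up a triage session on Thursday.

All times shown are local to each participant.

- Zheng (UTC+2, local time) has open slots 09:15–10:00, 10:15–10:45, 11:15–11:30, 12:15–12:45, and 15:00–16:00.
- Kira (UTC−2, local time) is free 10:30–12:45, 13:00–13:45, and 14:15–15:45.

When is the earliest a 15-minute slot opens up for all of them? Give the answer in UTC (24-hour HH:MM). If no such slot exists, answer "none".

13:00

Zheng → UTC: 07:15–08:00, 08:15–08:45, 09:15–09:30, 10:15–10:45, 13:00–14:00.
Kira → UTC: 12:30–14:45, 15:00–15:45, 16:15–17:45.
Zheng ∩ Kira: 13:00–14:00.
Windows ≥ 15 min: 13:00–14:00.
Earliest such window starts at 13:00.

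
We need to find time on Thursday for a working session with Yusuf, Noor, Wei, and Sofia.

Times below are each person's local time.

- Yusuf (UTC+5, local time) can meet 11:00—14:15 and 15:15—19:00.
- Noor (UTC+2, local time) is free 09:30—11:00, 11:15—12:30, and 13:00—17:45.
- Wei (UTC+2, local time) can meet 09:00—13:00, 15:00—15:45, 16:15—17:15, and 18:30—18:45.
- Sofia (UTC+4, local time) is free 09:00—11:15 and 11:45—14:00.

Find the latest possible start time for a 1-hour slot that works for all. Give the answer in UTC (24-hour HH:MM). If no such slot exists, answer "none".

Yusuf → UTC: 06:00–09:15, 10:15–14:00.
Noor → UTC: 07:30–09:00, 09:15–10:30, 11:00–15:45.
Wei → UTC: 07:00–11:00, 13:00–13:45, 14:15–15:15, 16:30–16:45.
Sofia → UTC: 05:00–07:15, 07:45–10:00.
Yusuf ∩ Noor: 07:30–09:00, 10:15–10:30, 11:00–14:00.
Yusuf ∩ Noor ∩ Wei: 07:30–09:00, 10:15–10:30, 13:00–13:45.
Yusuf ∩ Noor ∩ Wei ∩ Sofia: 07:45–09:00.
Windows ≥ 60 min: 07:45–09:00.
Latest start in the last window 07:45–09:00 is 09:00 − 60 min = 08:00.

08:00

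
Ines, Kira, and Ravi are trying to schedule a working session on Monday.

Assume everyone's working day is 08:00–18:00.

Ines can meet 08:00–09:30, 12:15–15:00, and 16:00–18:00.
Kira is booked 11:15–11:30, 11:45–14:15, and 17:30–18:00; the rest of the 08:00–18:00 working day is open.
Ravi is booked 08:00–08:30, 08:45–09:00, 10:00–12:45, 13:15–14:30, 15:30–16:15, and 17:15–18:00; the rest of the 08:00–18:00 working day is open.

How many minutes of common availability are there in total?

135 minutes

Kira free within 08:00–18:00: 08:00–11:15, 11:30–11:45, 14:15–17:30.
Ravi free within 08:00–18:00: 08:30–08:45, 09:00–10:00, 12:45–13:15, 14:30–15:30, 16:15–17:15.
Ines ∩ Kira: 08:00–09:30, 14:15–15:00, 16:00–17:30.
Ines ∩ Kira ∩ Ravi: 08:30–08:45, 09:00–09:30, 14:30–15:00, 16:15–17:15.
Total common minutes: 15 + 30 + 30 + 60 = 135.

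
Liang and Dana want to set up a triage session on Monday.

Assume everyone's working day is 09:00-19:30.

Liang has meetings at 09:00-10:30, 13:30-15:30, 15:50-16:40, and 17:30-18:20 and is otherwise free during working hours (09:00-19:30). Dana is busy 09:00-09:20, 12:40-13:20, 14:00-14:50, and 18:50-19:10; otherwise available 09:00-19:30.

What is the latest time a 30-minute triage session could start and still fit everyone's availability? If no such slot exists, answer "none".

Liang free within 09:00–19:30: 10:30–13:30, 15:30–15:50, 16:40–17:30, 18:20–19:30.
Dana free within 09:00–19:30: 09:20–12:40, 13:20–14:00, 14:50–18:50, 19:10–19:30.
Liang ∩ Dana: 10:30–12:40, 13:20–13:30, 15:30–15:50, 16:40–17:30, 18:20–18:50, 19:10–19:30.
Windows ≥ 30 min: 10:30–12:40, 16:40–17:30, 18:20–18:50.
Latest start in the last window 18:20–18:50 is 18:50 − 30 min = 18:20.

18:20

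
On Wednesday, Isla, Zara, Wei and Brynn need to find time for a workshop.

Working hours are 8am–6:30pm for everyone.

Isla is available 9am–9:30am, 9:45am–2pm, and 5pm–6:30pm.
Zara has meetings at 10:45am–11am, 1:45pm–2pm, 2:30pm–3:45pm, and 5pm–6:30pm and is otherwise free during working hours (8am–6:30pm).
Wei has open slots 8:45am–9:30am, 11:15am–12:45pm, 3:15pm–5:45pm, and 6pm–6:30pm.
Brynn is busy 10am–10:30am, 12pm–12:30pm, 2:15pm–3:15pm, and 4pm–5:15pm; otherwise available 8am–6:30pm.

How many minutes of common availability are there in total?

90 minutes

Zara free within 08:00–18:30: 08:00–10:45, 11:00–13:45, 14:00–14:30, 15:45–17:00.
Brynn free within 08:00–18:30: 08:00–10:00, 10:30–12:00, 12:30–14:15, 15:15–16:00, 17:15–18:30.
Isla ∩ Zara: 09:00–09:30, 09:45–10:45, 11:00–13:45.
Isla ∩ Zara ∩ Wei: 09:00–09:30, 11:15–12:45.
Isla ∩ Zara ∩ Wei ∩ Brynn: 09:00–09:30, 11:15–12:00, 12:30–12:45.
Total common minutes: 30 + 45 + 15 = 90.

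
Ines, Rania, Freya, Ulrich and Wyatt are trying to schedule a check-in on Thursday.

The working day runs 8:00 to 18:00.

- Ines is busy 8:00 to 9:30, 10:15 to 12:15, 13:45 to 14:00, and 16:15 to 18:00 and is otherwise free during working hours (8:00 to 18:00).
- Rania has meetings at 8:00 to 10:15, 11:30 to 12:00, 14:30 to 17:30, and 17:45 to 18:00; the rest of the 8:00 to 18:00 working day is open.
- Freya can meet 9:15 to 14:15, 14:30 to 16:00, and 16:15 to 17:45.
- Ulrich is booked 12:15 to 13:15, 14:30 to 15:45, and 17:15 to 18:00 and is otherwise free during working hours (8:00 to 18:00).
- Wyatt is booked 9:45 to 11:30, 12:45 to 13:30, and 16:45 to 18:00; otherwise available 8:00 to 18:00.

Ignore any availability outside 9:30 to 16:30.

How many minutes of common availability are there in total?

30 minutes

Ines free within 08:00–18:00: 09:30–10:15, 12:15–13:45, 14:00–16:15.
Rania free within 08:00–18:00: 10:15–11:30, 12:00–14:30, 17:30–17:45.
Ulrich free within 08:00–18:00: 08:00–12:15, 13:15–14:30, 15:45–17:15.
Wyatt free within 08:00–18:00: 08:00–09:45, 11:30–12:45, 13:30–16:45.
Ines ∩ Rania: 12:15–13:45, 14:00–14:30.
Ines ∩ Rania ∩ Freya: 12:15–13:45, 14:00–14:15.
Ines ∩ Rania ∩ Freya ∩ Ulrich: 13:15–13:45, 14:00–14:15.
Ines ∩ Rania ∩ Freya ∩ Ulrich ∩ Wyatt: 13:30–13:45, 14:00–14:15.
Restricted to 09:30–16:30: 13:30–13:45, 14:00–14:15.
Total common minutes: 15 + 15 = 30.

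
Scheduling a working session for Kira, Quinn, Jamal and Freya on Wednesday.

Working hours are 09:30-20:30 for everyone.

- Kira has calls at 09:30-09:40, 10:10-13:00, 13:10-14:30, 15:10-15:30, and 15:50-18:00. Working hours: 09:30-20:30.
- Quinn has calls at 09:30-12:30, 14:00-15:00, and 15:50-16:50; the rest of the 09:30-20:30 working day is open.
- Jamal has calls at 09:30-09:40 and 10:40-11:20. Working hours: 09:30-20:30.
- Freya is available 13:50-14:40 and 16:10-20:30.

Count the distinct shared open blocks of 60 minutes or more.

1

Kira free within 09:30–20:30: 09:40–10:10, 13:00–13:10, 14:30–15:10, 15:30–15:50, 18:00–20:30.
Quinn free within 09:30–20:30: 12:30–14:00, 15:00–15:50, 16:50–20:30.
Jamal free within 09:30–20:30: 09:40–10:40, 11:20–20:30.
Kira ∩ Quinn: 13:00–13:10, 15:00–15:10, 15:30–15:50, 18:00–20:30.
Kira ∩ Quinn ∩ Jamal: 13:00–13:10, 15:00–15:10, 15:30–15:50, 18:00–20:30.
Kira ∩ Quinn ∩ Jamal ∩ Freya: 18:00–20:30.
Windows ≥ 60 min: 18:00–20:30.
That's 1 window.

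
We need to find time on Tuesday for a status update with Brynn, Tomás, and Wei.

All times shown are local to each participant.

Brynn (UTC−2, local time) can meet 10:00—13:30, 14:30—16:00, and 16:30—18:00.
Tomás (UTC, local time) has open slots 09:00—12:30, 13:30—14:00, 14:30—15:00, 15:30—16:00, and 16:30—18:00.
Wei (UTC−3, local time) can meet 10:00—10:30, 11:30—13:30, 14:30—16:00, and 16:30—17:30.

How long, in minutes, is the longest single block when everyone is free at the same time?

30 minutes

Brynn → UTC: 12:00–15:30, 16:30–18:00, 18:30–20:00.
Tomás → UTC: 09:00–12:30, 13:30–14:00, 14:30–15:00, 15:30–16:00, 16:30–18:00.
Wei → UTC: 13:00–13:30, 14:30–16:30, 17:30–19:00, 19:30–20:30.
Brynn ∩ Tomás: 12:00–12:30, 13:30–14:00, 14:30–15:00, 16:30–18:00.
Brynn ∩ Tomás ∩ Wei: 14:30–15:00, 17:30–18:00.
Common window lengths: 30, 30 min; longest is 30.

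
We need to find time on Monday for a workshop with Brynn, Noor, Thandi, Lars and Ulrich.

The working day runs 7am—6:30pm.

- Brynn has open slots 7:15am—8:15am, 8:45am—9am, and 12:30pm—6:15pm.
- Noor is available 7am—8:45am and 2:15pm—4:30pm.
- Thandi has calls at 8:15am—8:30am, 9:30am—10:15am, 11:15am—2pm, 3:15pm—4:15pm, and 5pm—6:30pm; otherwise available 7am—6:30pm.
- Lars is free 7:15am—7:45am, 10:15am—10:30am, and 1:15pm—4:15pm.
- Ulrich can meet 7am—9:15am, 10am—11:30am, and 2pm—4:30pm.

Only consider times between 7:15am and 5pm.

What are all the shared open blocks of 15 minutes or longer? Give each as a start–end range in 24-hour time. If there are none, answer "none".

07:15–07:45, 14:15–15:15

Thandi free within 07:00–18:30: 07:00–08:15, 08:30–09:30, 10:15–11:15, 14:00–15:15, 16:15–17:00.
Brynn ∩ Noor: 07:15–08:15, 14:15–16:30.
Brynn ∩ Noor ∩ Thandi: 07:15–08:15, 14:15–15:15, 16:15–16:30.
Brynn ∩ Noor ∩ Thandi ∩ Lars: 07:15–07:45, 14:15–15:15.
Brynn ∩ Noor ∩ Thandi ∩ Lars ∩ Ulrich: 07:15–07:45, 14:15–15:15.
Restricted to 07:15–17:00: 07:15–07:45, 14:15–15:15.
Windows ≥ 15 min: 07:15–07:45, 14:15–15:15.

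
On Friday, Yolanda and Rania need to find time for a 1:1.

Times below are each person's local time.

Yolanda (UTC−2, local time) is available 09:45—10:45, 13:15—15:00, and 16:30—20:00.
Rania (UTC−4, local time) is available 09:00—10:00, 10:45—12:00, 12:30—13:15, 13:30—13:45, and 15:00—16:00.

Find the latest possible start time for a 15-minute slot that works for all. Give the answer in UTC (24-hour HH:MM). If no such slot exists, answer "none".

19:45

Yolanda → UTC: 11:45–12:45, 15:15–17:00, 18:30–22:00.
Rania → UTC: 13:00–14:00, 14:45–16:00, 16:30–17:15, 17:30–17:45, 19:00–20:00.
Yolanda ∩ Rania: 15:15–16:00, 16:30–17:00, 19:00–20:00.
Windows ≥ 15 min: 15:15–16:00, 16:30–17:00, 19:00–20:00.
Latest start in the last window 19:00–20:00 is 20:00 − 15 min = 19:45.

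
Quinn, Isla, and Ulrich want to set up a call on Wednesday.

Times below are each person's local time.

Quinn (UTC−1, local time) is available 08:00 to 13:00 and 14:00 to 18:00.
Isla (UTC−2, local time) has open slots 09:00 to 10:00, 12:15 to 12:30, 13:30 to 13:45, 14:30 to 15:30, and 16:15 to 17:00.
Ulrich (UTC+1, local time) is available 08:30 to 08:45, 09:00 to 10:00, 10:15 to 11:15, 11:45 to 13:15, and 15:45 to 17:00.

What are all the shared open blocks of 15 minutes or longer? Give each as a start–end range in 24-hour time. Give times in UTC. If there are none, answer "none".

11:00–12:00, 15:30–15:45

Quinn → UTC: 09:00–14:00, 15:00–19:00.
Isla → UTC: 11:00–12:00, 14:15–14:30, 15:30–15:45, 16:30–17:30, 18:15–19:00.
Ulrich → UTC: 07:30–07:45, 08:00–09:00, 09:15–10:15, 10:45–12:15, 14:45–16:00.
Quinn ∩ Isla: 11:00–12:00, 15:30–15:45, 16:30–17:30, 18:15–19:00.
Quinn ∩ Isla ∩ Ulrich: 11:00–12:00, 15:30–15:45.
Windows ≥ 15 min: 11:00–12:00, 15:30–15:45.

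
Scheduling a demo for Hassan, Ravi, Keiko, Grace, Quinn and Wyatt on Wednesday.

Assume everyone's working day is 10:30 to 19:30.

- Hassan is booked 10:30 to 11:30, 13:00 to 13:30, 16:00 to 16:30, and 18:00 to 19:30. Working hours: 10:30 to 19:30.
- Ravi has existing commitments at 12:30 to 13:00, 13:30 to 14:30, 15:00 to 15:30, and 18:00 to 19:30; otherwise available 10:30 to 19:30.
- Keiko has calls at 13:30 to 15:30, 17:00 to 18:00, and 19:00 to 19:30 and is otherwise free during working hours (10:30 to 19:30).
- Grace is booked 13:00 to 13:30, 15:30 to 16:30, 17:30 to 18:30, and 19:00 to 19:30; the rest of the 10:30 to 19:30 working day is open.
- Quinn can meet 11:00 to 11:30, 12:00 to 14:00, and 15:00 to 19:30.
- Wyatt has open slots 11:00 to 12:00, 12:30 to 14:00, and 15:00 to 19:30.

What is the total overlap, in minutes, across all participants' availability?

Hassan free within 10:30–19:30: 11:30–13:00, 13:30–16:00, 16:30–18:00.
Ravi free within 10:30–19:30: 10:30–12:30, 13:00–13:30, 14:30–15:00, 15:30–18:00.
Keiko free within 10:30–19:30: 10:30–13:30, 15:30–17:00, 18:00–19:00.
Grace free within 10:30–19:30: 10:30–13:00, 13:30–15:30, 16:30–17:30, 18:30–19:00.
Hassan ∩ Ravi: 11:30–12:30, 14:30–15:00, 15:30–16:00, 16:30–18:00.
Hassan ∩ Ravi ∩ Keiko: 11:30–12:30, 15:30–16:00, 16:30–17:00.
Hassan ∩ Ravi ∩ Keiko ∩ Grace: 11:30–12:30, 16:30–17:00.
Hassan ∩ Ravi ∩ Keiko ∩ Grace ∩ Quinn: 12:00–12:30, 16:30–17:00.
Hassan ∩ Ravi ∩ Keiko ∩ Grace ∩ Quinn ∩ Wyatt: 16:30–17:00.
Total common minutes: 30.

30 minutes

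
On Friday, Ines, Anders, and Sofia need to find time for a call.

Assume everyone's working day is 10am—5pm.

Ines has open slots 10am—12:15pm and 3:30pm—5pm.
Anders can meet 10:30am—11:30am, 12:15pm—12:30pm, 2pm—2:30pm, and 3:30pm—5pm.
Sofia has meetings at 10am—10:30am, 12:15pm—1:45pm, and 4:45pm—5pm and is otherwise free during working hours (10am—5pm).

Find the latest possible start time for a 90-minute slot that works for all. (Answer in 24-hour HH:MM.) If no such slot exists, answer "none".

none

Sofia free within 10:00–17:00: 10:30–12:15, 13:45–16:45.
Ines ∩ Anders: 10:30–11:30, 15:30–17:00.
Ines ∩ Anders ∩ Sofia: 10:30–11:30, 15:30–16:45.
Windows ≥ 90 min: (none).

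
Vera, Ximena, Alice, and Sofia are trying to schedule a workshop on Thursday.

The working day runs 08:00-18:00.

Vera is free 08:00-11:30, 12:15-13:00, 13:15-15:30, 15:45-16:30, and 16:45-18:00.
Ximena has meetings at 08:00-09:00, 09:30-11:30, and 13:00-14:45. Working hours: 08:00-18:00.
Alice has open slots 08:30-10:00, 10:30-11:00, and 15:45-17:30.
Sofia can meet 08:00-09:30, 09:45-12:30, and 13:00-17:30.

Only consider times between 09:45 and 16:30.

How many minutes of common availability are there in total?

45 minutes

Ximena free within 08:00–18:00: 09:00–09:30, 11:30–13:00, 14:45–18:00.
Vera ∩ Ximena: 09:00–09:30, 12:15–13:00, 14:45–15:30, 15:45–16:30, 16:45–18:00.
Vera ∩ Ximena ∩ Alice: 09:00–09:30, 15:45–16:30, 16:45–17:30.
Vera ∩ Ximena ∩ Alice ∩ Sofia: 09:00–09:30, 15:45–16:30, 16:45–17:30.
Restricted to 09:45–16:30: 15:45–16:30.
Total common minutes: 45.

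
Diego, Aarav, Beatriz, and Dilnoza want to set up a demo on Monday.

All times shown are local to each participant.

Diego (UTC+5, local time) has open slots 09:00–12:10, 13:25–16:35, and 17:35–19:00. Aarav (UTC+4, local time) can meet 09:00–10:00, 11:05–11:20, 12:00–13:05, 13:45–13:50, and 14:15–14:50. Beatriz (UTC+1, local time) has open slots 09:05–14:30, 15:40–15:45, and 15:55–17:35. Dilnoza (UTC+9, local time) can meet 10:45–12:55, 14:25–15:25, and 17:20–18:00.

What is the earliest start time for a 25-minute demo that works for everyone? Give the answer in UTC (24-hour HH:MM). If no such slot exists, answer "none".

08:25

Diego → UTC: 04:00–07:10, 08:25–11:35, 12:35–14:00.
Aarav → UTC: 05:00–06:00, 07:05–07:20, 08:00–09:05, 09:45–09:50, 10:15–10:50.
Beatriz → UTC: 08:05–13:30, 14:40–14:45, 14:55–16:35.
Dilnoza → UTC: 01:45–03:55, 05:25–06:25, 08:20–09:00.
Diego ∩ Aarav: 05:00–06:00, 07:05–07:10, 08:25–09:05, 09:45–09:50, 10:15–10:50.
Diego ∩ Aarav ∩ Beatriz: 08:25–09:05, 09:45–09:50, 10:15–10:50.
Diego ∩ Aarav ∩ Beatriz ∩ Dilnoza: 08:25–09:00.
Windows ≥ 25 min: 08:25–09:00.
Earliest such window starts at 08:25.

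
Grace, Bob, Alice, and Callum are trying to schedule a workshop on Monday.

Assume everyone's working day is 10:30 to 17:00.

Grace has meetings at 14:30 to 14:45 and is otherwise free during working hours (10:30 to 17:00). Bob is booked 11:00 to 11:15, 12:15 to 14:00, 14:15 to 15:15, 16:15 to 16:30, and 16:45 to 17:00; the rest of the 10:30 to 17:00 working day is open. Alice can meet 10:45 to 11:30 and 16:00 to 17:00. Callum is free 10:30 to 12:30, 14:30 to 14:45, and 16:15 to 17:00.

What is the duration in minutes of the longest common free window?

15 minutes

Grace free within 10:30–17:00: 10:30–14:30, 14:45–17:00.
Bob free within 10:30–17:00: 10:30–11:00, 11:15–12:15, 14:00–14:15, 15:15–16:15, 16:30–16:45.
Grace ∩ Bob: 10:30–11:00, 11:15–12:15, 14:00–14:15, 15:15–16:15, 16:30–16:45.
Grace ∩ Bob ∩ Alice: 10:45–11:00, 11:15–11:30, 16:00–16:15, 16:30–16:45.
Grace ∩ Bob ∩ Alice ∩ Callum: 10:45–11:00, 11:15–11:30, 16:30–16:45.
Common window lengths: 15, 15, 15 min; longest is 15.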